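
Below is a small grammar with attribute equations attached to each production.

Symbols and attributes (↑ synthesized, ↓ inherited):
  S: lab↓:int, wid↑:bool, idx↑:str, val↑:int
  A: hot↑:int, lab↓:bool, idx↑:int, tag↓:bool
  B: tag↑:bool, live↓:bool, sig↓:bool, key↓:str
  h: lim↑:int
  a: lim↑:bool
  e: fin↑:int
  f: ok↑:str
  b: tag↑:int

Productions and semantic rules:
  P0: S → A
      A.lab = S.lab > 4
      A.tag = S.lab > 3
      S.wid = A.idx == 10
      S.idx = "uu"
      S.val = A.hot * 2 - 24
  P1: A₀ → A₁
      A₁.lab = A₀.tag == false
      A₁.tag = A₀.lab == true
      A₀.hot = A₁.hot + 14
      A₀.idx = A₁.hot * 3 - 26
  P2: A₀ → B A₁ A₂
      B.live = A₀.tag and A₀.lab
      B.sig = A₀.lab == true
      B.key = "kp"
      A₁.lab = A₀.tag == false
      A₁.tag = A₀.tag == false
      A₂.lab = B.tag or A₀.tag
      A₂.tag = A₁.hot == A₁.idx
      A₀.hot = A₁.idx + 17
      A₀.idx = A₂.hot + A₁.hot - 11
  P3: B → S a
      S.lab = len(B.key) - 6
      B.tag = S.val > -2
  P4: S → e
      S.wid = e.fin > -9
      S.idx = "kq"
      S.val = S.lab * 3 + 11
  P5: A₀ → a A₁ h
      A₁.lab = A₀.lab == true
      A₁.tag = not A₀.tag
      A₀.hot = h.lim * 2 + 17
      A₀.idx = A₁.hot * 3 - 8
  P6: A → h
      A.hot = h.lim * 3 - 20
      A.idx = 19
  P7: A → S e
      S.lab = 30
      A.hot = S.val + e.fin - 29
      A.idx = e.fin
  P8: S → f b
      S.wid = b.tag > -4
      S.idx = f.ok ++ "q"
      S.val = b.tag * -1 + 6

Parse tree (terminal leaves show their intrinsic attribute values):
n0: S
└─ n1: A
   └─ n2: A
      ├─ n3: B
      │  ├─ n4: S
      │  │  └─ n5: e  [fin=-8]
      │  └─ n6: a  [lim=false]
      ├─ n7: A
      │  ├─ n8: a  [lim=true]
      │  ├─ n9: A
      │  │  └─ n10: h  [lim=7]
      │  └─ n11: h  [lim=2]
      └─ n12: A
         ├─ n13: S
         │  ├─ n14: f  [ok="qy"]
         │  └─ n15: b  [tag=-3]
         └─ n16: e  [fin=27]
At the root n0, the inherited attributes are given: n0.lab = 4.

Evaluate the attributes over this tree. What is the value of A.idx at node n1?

1. n0.lab = 4  [given at root]
2. n1.lab = false  [S.lab > 4]
3. n1.tag = true  [S.lab > 3]
4. n2.lab = false  [A₀.tag == false]
5. n2.tag = false  [A₀.lab == true]
6. n3.live = false  [A₀.tag and A₀.lab]
7. n3.sig = false  [A₀.lab == true]
8. n3.key = "kp"  ["kp"]
9. n4.lab = -4  [len(B.key) - 6]
10. n5.fin = -8  [terminal]
11. n4.wid = true  [e.fin > -9]
12. n4.idx = "kq"  ["kq"]
13. n4.val = -1  [S.lab * 3 + 11]
14. n6.lim = false  [terminal]
15. n3.tag = true  [S.val > -2]
16. n7.lab = true  [A₀.tag == false]
17. n7.tag = true  [A₀.tag == false]
18. n8.lim = true  [terminal]
19. n9.lab = true  [A₀.lab == true]
20. n9.tag = false  [not A₀.tag]
21. n10.lim = 7  [terminal]
22. n9.hot = 1  [h.lim * 3 - 20]
23. n9.idx = 19  [19]
24. n11.lim = 2  [terminal]
25. n7.hot = 21  [h.lim * 2 + 17]
26. n7.idx = -5  [A₁.hot * 3 - 8]
27. n12.lab = true  [B.tag or A₀.tag]
28. n12.tag = false  [A₁.hot == A₁.idx]
29. n13.lab = 30  [30]
30. n14.ok = "qy"  [terminal]
31. n15.tag = -3  [terminal]
32. n13.wid = true  [b.tag > -4]
33. n13.idx = "qyq"  [f.ok ++ "q"]
34. n13.val = 9  [b.tag * -1 + 6]
35. n16.fin = 27  [terminal]
36. n12.hot = 7  [S.val + e.fin - 29]
37. n12.idx = 27  [e.fin]
38. n2.hot = 12  [A₁.idx + 17]
39. n2.idx = 17  [A₂.hot + A₁.hot - 11]
40. n1.hot = 26  [A₁.hot + 14]
41. n1.idx = 10  [A₁.hot * 3 - 26]
42. n0.wid = true  [A.idx == 10]
43. n0.idx = "uu"  ["uu"]
44. n0.val = 28  [A.hot * 2 - 24]

10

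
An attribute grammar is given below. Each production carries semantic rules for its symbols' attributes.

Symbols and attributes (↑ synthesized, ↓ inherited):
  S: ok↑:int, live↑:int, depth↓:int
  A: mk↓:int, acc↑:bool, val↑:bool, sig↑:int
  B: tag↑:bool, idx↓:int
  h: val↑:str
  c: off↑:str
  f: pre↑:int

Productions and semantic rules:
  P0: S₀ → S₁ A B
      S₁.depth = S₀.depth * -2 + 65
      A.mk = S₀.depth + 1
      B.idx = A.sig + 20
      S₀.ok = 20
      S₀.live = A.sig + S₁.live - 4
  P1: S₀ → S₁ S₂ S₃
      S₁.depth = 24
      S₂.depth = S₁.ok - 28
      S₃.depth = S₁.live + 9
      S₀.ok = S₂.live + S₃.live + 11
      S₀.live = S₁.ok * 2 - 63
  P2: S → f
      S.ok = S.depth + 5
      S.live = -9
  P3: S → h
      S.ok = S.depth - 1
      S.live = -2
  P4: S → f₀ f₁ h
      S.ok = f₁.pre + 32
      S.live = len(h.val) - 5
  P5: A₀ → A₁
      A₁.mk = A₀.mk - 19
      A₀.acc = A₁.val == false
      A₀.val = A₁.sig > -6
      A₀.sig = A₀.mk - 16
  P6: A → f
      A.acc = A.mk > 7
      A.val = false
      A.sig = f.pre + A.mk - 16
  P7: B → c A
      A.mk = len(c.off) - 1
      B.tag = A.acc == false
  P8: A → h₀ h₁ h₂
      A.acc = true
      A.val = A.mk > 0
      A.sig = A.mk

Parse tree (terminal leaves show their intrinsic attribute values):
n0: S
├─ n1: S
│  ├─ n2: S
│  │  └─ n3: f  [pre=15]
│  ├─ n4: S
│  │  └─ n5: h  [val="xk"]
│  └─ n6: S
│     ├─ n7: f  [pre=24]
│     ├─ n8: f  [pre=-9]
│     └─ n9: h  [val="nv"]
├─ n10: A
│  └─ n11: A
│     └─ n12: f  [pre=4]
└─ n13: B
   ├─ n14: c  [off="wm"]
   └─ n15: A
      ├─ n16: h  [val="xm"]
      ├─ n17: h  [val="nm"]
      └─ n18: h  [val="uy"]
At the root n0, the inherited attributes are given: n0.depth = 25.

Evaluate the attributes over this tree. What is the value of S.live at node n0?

1. n0.depth = 25  [given at root]
2. n1.depth = 15  [S₀.depth * -2 + 65]
3. n2.depth = 24  [24]
4. n3.pre = 15  [terminal]
5. n2.ok = 29  [S.depth + 5]
6. n2.live = -9  [-9]
7. n4.depth = 1  [S₁.ok - 28]
8. n5.val = "xk"  [terminal]
9. n4.ok = 0  [S.depth - 1]
10. n4.live = -2  [-2]
11. n6.depth = 0  [S₁.live + 9]
12. n7.pre = 24  [terminal]
13. n8.pre = -9  [terminal]
14. n9.val = "nv"  [terminal]
15. n6.ok = 23  [f₁.pre + 32]
16. n6.live = -3  [len(h.val) - 5]
17. n1.ok = 6  [S₂.live + S₃.live + 11]
18. n1.live = -5  [S₁.ok * 2 - 63]
19. n10.mk = 26  [S₀.depth + 1]
20. n11.mk = 7  [A₀.mk - 19]
21. n12.pre = 4  [terminal]
22. n11.acc = false  [A.mk > 7]
23. n11.val = false  [false]
24. n11.sig = -5  [f.pre + A.mk - 16]
25. n10.acc = true  [A₁.val == false]
26. n10.val = true  [A₁.sig > -6]
27. n10.sig = 10  [A₀.mk - 16]
28. n13.idx = 30  [A.sig + 20]
29. n14.off = "wm"  [terminal]
30. n15.mk = 1  [len(c.off) - 1]
31. n16.val = "xm"  [terminal]
32. n17.val = "nm"  [terminal]
33. n18.val = "uy"  [terminal]
34. n15.acc = true  [true]
35. n15.val = true  [A.mk > 0]
36. n15.sig = 1  [A.mk]
37. n13.tag = false  [A.acc == false]
38. n0.ok = 20  [20]
39. n0.live = 1  [A.sig + S₁.live - 4]

1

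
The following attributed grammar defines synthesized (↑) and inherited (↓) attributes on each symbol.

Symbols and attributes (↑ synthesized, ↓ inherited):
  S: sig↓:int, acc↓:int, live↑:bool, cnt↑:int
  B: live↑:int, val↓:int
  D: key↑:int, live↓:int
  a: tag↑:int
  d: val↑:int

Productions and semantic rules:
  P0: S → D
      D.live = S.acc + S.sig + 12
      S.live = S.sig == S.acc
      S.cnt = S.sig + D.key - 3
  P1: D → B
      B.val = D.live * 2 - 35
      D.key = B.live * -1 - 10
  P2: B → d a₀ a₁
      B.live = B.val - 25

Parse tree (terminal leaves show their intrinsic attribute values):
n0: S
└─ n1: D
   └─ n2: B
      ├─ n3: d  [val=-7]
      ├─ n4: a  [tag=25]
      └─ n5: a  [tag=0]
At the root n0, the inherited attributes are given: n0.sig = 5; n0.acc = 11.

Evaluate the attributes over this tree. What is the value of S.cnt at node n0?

-4

1. n0.sig = 5  [given at root]
2. n0.acc = 11  [given at root]
3. n1.live = 28  [S.acc + S.sig + 12]
4. n2.val = 21  [D.live * 2 - 35]
5. n3.val = -7  [terminal]
6. n4.tag = 25  [terminal]
7. n5.tag = 0  [terminal]
8. n2.live = -4  [B.val - 25]
9. n1.key = -6  [B.live * -1 - 10]
10. n0.live = false  [S.sig == S.acc]
11. n0.cnt = -4  [S.sig + D.key - 3]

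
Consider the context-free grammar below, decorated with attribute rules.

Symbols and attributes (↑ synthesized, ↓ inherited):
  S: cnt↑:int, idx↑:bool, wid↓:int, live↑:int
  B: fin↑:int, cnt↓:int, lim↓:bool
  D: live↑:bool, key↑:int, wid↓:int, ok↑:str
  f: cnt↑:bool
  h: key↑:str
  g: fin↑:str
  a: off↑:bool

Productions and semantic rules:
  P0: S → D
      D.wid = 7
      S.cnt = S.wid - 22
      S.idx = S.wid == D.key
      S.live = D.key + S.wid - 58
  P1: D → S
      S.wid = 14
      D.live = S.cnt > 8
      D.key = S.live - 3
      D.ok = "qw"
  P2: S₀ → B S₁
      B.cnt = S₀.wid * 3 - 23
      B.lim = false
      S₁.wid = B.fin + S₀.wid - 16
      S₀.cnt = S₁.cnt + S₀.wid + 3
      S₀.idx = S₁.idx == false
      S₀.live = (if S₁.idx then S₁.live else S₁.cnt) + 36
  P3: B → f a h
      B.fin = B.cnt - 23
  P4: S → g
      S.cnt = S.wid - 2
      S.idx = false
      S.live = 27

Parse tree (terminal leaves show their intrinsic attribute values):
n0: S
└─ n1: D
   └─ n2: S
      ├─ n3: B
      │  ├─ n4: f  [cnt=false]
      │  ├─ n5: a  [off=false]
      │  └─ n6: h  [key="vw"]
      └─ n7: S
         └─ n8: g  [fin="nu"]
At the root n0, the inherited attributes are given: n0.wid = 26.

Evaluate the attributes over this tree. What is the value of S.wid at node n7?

1. n0.wid = 26  [given at root]
2. n1.wid = 7  [7]
3. n2.wid = 14  [14]
4. n3.cnt = 19  [S₀.wid * 3 - 23]
5. n3.lim = false  [false]
6. n4.cnt = false  [terminal]
7. n5.off = false  [terminal]
8. n6.key = "vw"  [terminal]
9. n3.fin = -4  [B.cnt - 23]
10. n7.wid = -6  [B.fin + S₀.wid - 16]
11. n8.fin = "nu"  [terminal]
12. n7.cnt = -8  [S.wid - 2]
13. n7.idx = false  [false]
14. n7.live = 27  [27]
15. n2.cnt = 9  [S₁.cnt + S₀.wid + 3]
16. n2.idx = true  [S₁.idx == false]
17. n2.live = 28  [(if S₁.idx then S₁.live else S₁.cnt) + 36]
18. n1.live = true  [S.cnt > 8]
19. n1.key = 25  [S.live - 3]
20. n1.ok = "qw"  ["qw"]
21. n0.cnt = 4  [S.wid - 22]
22. n0.idx = false  [S.wid == D.key]
23. n0.live = -7  [D.key + S.wid - 58]

-6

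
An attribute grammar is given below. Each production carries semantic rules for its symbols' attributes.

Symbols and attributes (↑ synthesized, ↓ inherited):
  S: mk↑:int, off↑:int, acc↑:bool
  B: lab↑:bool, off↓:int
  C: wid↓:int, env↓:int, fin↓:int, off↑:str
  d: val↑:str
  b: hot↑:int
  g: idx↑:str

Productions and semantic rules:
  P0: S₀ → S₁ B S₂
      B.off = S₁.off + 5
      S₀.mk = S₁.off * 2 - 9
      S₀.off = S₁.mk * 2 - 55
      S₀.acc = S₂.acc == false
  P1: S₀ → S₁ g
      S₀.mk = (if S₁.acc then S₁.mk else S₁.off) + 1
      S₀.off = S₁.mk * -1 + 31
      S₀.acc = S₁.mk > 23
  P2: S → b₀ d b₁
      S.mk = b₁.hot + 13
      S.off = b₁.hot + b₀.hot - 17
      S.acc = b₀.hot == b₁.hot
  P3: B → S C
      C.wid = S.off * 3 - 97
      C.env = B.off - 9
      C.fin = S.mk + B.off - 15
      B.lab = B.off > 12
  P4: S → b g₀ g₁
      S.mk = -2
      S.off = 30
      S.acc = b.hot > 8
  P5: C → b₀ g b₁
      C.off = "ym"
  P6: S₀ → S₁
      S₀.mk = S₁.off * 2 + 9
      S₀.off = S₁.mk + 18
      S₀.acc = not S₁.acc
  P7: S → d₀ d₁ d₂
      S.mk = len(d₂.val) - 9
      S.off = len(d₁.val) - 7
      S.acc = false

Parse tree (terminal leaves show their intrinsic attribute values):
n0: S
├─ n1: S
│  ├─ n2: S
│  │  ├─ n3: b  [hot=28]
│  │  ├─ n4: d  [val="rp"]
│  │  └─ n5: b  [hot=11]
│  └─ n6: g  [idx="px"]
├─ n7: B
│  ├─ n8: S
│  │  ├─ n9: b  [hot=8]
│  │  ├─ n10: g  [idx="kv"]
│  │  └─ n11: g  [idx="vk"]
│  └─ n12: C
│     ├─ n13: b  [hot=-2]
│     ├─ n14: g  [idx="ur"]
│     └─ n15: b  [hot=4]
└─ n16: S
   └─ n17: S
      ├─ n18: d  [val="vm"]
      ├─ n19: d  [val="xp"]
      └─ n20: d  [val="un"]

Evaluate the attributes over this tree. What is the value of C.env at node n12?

1. n3.hot = 28  [terminal]
2. n4.val = "rp"  [terminal]
3. n5.hot = 11  [terminal]
4. n2.mk = 24  [b₁.hot + 13]
5. n2.off = 22  [b₁.hot + b₀.hot - 17]
6. n2.acc = false  [b₀.hot == b₁.hot]
7. n6.idx = "px"  [terminal]
8. n1.mk = 23  [(if S₁.acc then S₁.mk else S₁.off) + 1]
9. n1.off = 7  [S₁.mk * -1 + 31]
10. n1.acc = true  [S₁.mk > 23]
11. n7.off = 12  [S₁.off + 5]
12. n9.hot = 8  [terminal]
13. n10.idx = "kv"  [terminal]
14. n11.idx = "vk"  [terminal]
15. n8.mk = -2  [-2]
16. n8.off = 30  [30]
17. n8.acc = false  [b.hot > 8]
18. n12.wid = -7  [S.off * 3 - 97]
19. n12.env = 3  [B.off - 9]
20. n12.fin = -5  [S.mk + B.off - 15]
21. n13.hot = -2  [terminal]
22. n14.idx = "ur"  [terminal]
23. n15.hot = 4  [terminal]
24. n12.off = "ym"  ["ym"]
25. n7.lab = false  [B.off > 12]
26. n18.val = "vm"  [terminal]
27. n19.val = "xp"  [terminal]
28. n20.val = "un"  [terminal]
29. n17.mk = -7  [len(d₂.val) - 9]
30. n17.off = -5  [len(d₁.val) - 7]
31. n17.acc = false  [false]
32. n16.mk = -1  [S₁.off * 2 + 9]
33. n16.off = 11  [S₁.mk + 18]
34. n16.acc = true  [not S₁.acc]
35. n0.mk = 5  [S₁.off * 2 - 9]
36. n0.off = -9  [S₁.mk * 2 - 55]
37. n0.acc = false  [S₂.acc == false]

3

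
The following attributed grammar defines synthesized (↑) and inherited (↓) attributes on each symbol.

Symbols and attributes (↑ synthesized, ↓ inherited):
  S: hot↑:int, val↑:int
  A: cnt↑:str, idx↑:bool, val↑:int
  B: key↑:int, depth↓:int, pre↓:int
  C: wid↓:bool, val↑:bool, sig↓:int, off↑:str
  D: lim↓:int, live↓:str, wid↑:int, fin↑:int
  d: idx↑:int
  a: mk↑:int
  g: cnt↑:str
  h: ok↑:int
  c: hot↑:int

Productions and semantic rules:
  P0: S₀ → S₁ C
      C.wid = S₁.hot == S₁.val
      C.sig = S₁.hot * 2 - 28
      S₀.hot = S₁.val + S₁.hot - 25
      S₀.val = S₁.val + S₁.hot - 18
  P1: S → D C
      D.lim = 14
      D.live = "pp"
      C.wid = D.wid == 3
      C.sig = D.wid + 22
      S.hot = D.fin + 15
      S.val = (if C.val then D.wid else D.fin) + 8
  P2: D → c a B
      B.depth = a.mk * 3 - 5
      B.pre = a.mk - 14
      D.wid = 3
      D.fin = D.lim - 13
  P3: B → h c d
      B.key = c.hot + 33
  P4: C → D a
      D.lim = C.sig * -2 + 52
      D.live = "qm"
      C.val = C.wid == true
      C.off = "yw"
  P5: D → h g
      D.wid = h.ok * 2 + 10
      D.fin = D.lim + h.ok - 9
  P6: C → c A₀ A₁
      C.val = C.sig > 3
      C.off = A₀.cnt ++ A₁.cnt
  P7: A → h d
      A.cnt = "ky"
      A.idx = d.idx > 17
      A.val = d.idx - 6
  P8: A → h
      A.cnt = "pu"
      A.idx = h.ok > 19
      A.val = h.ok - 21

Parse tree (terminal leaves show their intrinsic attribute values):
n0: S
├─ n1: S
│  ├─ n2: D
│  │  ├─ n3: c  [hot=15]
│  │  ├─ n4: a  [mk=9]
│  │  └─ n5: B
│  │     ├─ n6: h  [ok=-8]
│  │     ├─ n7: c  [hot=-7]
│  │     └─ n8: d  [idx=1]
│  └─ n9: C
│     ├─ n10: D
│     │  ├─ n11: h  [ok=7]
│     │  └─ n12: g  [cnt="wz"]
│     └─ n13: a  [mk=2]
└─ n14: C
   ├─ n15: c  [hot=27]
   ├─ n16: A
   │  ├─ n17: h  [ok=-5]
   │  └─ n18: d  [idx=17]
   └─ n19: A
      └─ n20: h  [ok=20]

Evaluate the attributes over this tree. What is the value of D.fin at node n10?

1. n2.lim = 14  [14]
2. n2.live = "pp"  ["pp"]
3. n3.hot = 15  [terminal]
4. n4.mk = 9  [terminal]
5. n5.depth = 22  [a.mk * 3 - 5]
6. n5.pre = -5  [a.mk - 14]
7. n6.ok = -8  [terminal]
8. n7.hot = -7  [terminal]
9. n8.idx = 1  [terminal]
10. n5.key = 26  [c.hot + 33]
11. n2.wid = 3  [3]
12. n2.fin = 1  [D.lim - 13]
13. n9.wid = true  [D.wid == 3]
14. n9.sig = 25  [D.wid + 22]
15. n10.lim = 2  [C.sig * -2 + 52]
16. n10.live = "qm"  ["qm"]
17. n11.ok = 7  [terminal]
18. n12.cnt = "wz"  [terminal]
19. n10.wid = 24  [h.ok * 2 + 10]
20. n10.fin = 0  [D.lim + h.ok - 9]
21. n13.mk = 2  [terminal]
22. n9.val = true  [C.wid == true]
23. n9.off = "yw"  ["yw"]
24. n1.hot = 16  [D.fin + 15]
25. n1.val = 11  [(if C.val then D.wid else D.fin) + 8]
26. n14.wid = false  [S₁.hot == S₁.val]
27. n14.sig = 4  [S₁.hot * 2 - 28]
28. n15.hot = 27  [terminal]
29. n17.ok = -5  [terminal]
30. n18.idx = 17  [terminal]
31. n16.cnt = "ky"  ["ky"]
32. n16.idx = false  [d.idx > 17]
33. n16.val = 11  [d.idx - 6]
34. n20.ok = 20  [terminal]
35. n19.cnt = "pu"  ["pu"]
36. n19.idx = true  [h.ok > 19]
37. n19.val = -1  [h.ok - 21]
38. n14.val = true  [C.sig > 3]
39. n14.off = "kypu"  [A₀.cnt ++ A₁.cnt]
40. n0.hot = 2  [S₁.val + S₁.hot - 25]
41. n0.val = 9  [S₁.val + S₁.hot - 18]

0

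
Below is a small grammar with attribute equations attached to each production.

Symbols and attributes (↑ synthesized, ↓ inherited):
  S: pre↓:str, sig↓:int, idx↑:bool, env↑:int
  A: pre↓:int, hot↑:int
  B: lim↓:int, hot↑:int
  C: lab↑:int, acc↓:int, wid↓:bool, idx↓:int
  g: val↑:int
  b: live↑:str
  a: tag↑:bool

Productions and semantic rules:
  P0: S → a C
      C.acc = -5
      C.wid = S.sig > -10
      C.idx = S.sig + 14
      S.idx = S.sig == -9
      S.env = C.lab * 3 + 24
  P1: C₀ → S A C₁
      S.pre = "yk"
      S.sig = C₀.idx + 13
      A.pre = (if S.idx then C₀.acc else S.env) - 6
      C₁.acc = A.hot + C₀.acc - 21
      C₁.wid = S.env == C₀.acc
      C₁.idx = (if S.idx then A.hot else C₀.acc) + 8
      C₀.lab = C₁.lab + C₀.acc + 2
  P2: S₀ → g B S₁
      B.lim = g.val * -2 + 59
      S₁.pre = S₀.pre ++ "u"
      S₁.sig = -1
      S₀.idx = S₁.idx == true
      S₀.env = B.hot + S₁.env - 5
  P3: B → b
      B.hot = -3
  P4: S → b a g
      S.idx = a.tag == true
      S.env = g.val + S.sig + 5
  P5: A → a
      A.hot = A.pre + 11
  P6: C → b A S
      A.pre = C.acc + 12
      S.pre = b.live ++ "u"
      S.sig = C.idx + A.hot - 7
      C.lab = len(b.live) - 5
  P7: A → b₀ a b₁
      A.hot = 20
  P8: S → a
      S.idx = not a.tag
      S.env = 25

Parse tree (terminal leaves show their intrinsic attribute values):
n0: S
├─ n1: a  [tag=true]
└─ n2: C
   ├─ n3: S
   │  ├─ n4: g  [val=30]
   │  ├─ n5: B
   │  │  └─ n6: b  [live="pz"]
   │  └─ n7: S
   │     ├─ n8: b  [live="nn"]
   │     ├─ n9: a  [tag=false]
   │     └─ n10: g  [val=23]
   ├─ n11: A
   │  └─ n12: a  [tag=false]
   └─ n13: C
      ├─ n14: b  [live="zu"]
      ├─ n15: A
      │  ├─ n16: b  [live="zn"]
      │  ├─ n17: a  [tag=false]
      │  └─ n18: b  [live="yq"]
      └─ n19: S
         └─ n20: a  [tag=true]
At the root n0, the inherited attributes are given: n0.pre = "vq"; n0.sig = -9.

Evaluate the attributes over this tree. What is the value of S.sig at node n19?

16

1. n0.pre = "vq"  [given at root]
2. n0.sig = -9  [given at root]
3. n1.tag = true  [terminal]
4. n2.acc = -5  [-5]
5. n2.wid = true  [S.sig > -10]
6. n2.idx = 5  [S.sig + 14]
7. n3.pre = "yk"  ["yk"]
8. n3.sig = 18  [C₀.idx + 13]
9. n4.val = 30  [terminal]
10. n5.lim = -1  [g.val * -2 + 59]
11. n6.live = "pz"  [terminal]
12. n5.hot = -3  [-3]
13. n7.pre = "yku"  [S₀.pre ++ "u"]
14. n7.sig = -1  [-1]
15. n8.live = "nn"  [terminal]
16. n9.tag = false  [terminal]
17. n10.val = 23  [terminal]
18. n7.idx = false  [a.tag == true]
19. n7.env = 27  [g.val + S.sig + 5]
20. n3.idx = false  [S₁.idx == true]
21. n3.env = 19  [B.hot + S₁.env - 5]
22. n11.pre = 13  [(if S.idx then C₀.acc else S.env) - 6]
23. n12.tag = false  [terminal]
24. n11.hot = 24  [A.pre + 11]
25. n13.acc = -2  [A.hot + C₀.acc - 21]
26. n13.wid = false  [S.env == C₀.acc]
27. n13.idx = 3  [(if S.idx then A.hot else C₀.acc) + 8]
28. n14.live = "zu"  [terminal]
29. n15.pre = 10  [C.acc + 12]
30. n16.live = "zn"  [terminal]
31. n17.tag = false  [terminal]
32. n18.live = "yq"  [terminal]
33. n15.hot = 20  [20]
34. n19.pre = "zuu"  [b.live ++ "u"]
35. n19.sig = 16  [C.idx + A.hot - 7]
36. n20.tag = true  [terminal]
37. n19.idx = false  [not a.tag]
38. n19.env = 25  [25]
39. n13.lab = -3  [len(b.live) - 5]
40. n2.lab = -6  [C₁.lab + C₀.acc + 2]
41. n0.idx = true  [S.sig == -9]
42. n0.env = 6  [C.lab * 3 + 24]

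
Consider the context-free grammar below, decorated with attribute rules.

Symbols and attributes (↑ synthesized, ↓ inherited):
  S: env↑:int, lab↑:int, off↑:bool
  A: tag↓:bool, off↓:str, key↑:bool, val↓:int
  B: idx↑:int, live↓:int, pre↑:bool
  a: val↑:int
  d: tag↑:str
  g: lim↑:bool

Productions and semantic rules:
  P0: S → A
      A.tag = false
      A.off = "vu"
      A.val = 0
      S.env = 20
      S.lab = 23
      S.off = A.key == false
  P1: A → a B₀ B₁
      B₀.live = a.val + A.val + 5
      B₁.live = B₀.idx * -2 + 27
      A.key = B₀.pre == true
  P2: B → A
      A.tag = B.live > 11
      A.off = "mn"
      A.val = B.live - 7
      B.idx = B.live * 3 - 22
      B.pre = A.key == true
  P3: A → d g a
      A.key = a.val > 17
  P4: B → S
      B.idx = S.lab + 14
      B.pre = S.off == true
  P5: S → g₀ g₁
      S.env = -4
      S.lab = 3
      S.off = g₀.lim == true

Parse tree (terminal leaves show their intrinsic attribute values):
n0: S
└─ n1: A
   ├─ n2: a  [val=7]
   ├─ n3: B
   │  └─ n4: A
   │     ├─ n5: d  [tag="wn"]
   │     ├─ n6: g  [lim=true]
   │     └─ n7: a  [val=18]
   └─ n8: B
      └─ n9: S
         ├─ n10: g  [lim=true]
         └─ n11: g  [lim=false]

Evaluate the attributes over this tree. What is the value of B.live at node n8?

-1

1. n1.tag = false  [false]
2. n1.off = "vu"  ["vu"]
3. n1.val = 0  [0]
4. n2.val = 7  [terminal]
5. n3.live = 12  [a.val + A.val + 5]
6. n4.tag = true  [B.live > 11]
7. n4.off = "mn"  ["mn"]
8. n4.val = 5  [B.live - 7]
9. n5.tag = "wn"  [terminal]
10. n6.lim = true  [terminal]
11. n7.val = 18  [terminal]
12. n4.key = true  [a.val > 17]
13. n3.idx = 14  [B.live * 3 - 22]
14. n3.pre = true  [A.key == true]
15. n8.live = -1  [B₀.idx * -2 + 27]
16. n10.lim = true  [terminal]
17. n11.lim = false  [terminal]
18. n9.env = -4  [-4]
19. n9.lab = 3  [3]
20. n9.off = true  [g₀.lim == true]
21. n8.idx = 17  [S.lab + 14]
22. n8.pre = true  [S.off == true]
23. n1.key = true  [B₀.pre == true]
24. n0.env = 20  [20]
25. n0.lab = 23  [23]
26. n0.off = false  [A.key == false]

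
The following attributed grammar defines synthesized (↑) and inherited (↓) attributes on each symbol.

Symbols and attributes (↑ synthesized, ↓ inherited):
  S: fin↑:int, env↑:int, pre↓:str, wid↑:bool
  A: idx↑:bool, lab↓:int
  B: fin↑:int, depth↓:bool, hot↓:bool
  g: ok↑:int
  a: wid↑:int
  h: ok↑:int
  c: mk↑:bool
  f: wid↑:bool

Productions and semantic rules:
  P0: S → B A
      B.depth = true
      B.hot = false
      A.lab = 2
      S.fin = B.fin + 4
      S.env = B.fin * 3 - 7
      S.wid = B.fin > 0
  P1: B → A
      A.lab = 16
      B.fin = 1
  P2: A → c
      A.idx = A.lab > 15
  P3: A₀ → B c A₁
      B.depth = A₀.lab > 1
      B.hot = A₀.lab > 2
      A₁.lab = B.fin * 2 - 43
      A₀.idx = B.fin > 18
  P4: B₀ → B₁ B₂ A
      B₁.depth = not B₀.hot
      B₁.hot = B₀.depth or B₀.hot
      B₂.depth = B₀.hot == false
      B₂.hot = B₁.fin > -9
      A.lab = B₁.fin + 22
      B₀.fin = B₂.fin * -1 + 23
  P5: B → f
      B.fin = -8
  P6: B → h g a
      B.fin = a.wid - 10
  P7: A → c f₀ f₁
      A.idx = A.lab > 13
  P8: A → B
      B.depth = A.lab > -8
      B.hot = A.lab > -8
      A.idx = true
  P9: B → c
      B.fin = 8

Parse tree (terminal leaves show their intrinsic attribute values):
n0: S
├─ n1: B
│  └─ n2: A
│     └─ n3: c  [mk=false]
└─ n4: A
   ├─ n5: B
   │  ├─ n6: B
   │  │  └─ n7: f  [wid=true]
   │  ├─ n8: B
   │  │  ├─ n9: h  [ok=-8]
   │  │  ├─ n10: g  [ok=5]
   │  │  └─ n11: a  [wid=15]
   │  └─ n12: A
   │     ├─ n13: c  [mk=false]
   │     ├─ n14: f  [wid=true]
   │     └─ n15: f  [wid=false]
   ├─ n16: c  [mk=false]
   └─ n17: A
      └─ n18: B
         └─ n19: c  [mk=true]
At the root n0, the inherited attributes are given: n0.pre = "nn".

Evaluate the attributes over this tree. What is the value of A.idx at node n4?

1. n0.pre = "nn"  [given at root]
2. n1.depth = true  [true]
3. n1.hot = false  [false]
4. n2.lab = 16  [16]
5. n3.mk = false  [terminal]
6. n2.idx = true  [A.lab > 15]
7. n1.fin = 1  [1]
8. n4.lab = 2  [2]
9. n5.depth = true  [A₀.lab > 1]
10. n5.hot = false  [A₀.lab > 2]
11. n6.depth = true  [not B₀.hot]
12. n6.hot = true  [B₀.depth or B₀.hot]
13. n7.wid = true  [terminal]
14. n6.fin = -8  [-8]
15. n8.depth = true  [B₀.hot == false]
16. n8.hot = true  [B₁.fin > -9]
17. n9.ok = -8  [terminal]
18. n10.ok = 5  [terminal]
19. n11.wid = 15  [terminal]
20. n8.fin = 5  [a.wid - 10]
21. n12.lab = 14  [B₁.fin + 22]
22. n13.mk = false  [terminal]
23. n14.wid = true  [terminal]
24. n15.wid = false  [terminal]
25. n12.idx = true  [A.lab > 13]
26. n5.fin = 18  [B₂.fin * -1 + 23]
27. n16.mk = false  [terminal]
28. n17.lab = -7  [B.fin * 2 - 43]
29. n18.depth = true  [A.lab > -8]
30. n18.hot = true  [A.lab > -8]
31. n19.mk = true  [terminal]
32. n18.fin = 8  [8]
33. n17.idx = true  [true]
34. n4.idx = false  [B.fin > 18]
35. n0.fin = 5  [B.fin + 4]
36. n0.env = -4  [B.fin * 3 - 7]
37. n0.wid = true  [B.fin > 0]

false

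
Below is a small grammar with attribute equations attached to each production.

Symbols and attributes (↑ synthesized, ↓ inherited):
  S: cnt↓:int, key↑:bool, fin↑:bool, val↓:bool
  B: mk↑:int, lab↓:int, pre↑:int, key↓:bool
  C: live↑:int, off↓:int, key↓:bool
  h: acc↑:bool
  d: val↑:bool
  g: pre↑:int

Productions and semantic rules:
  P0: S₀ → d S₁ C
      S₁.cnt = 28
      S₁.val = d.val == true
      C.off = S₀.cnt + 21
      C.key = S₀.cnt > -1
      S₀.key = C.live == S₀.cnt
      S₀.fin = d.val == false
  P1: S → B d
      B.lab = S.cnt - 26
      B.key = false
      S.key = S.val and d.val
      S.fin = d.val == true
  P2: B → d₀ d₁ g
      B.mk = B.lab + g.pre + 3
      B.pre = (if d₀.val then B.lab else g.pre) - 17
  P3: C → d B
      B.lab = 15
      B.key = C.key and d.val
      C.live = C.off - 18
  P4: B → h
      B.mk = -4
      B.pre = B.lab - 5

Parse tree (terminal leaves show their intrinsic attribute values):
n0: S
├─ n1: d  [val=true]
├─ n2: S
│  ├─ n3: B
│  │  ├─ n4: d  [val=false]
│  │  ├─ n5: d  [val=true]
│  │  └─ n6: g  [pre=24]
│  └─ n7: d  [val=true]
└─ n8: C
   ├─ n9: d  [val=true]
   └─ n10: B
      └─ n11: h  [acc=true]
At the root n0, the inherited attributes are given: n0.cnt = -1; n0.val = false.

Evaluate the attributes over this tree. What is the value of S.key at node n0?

1. n0.cnt = -1  [given at root]
2. n0.val = false  [given at root]
3. n1.val = true  [terminal]
4. n2.cnt = 28  [28]
5. n2.val = true  [d.val == true]
6. n3.lab = 2  [S.cnt - 26]
7. n3.key = false  [false]
8. n4.val = false  [terminal]
9. n5.val = true  [terminal]
10. n6.pre = 24  [terminal]
11. n3.mk = 29  [B.lab + g.pre + 3]
12. n3.pre = 7  [(if d₀.val then B.lab else g.pre) - 17]
13. n7.val = true  [terminal]
14. n2.key = true  [S.val and d.val]
15. n2.fin = true  [d.val == true]
16. n8.off = 20  [S₀.cnt + 21]
17. n8.key = false  [S₀.cnt > -1]
18. n9.val = true  [terminal]
19. n10.lab = 15  [15]
20. n10.key = false  [C.key and d.val]
21. n11.acc = true  [terminal]
22. n10.mk = -4  [-4]
23. n10.pre = 10  [B.lab - 5]
24. n8.live = 2  [C.off - 18]
25. n0.key = false  [C.live == S₀.cnt]
26. n0.fin = false  [d.val == false]

false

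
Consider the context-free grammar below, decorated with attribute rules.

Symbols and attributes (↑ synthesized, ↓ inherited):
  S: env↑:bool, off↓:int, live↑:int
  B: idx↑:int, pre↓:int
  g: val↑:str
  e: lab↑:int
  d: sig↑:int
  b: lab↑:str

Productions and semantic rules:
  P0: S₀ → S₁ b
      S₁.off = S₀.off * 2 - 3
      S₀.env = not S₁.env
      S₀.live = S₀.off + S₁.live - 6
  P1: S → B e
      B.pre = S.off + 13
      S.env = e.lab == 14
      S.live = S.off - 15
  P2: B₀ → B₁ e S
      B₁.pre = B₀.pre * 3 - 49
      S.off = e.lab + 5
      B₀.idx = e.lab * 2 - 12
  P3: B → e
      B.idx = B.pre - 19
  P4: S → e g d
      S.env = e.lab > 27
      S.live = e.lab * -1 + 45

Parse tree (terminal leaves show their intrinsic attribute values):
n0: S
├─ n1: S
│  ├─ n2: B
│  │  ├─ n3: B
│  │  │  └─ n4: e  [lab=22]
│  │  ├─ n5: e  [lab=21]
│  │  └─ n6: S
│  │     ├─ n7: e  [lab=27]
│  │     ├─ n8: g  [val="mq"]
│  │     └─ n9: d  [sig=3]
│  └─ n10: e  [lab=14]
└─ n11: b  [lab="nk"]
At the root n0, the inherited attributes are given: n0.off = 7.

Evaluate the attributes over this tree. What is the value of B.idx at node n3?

4

1. n0.off = 7  [given at root]
2. n1.off = 11  [S₀.off * 2 - 3]
3. n2.pre = 24  [S.off + 13]
4. n3.pre = 23  [B₀.pre * 3 - 49]
5. n4.lab = 22  [terminal]
6. n3.idx = 4  [B.pre - 19]
7. n5.lab = 21  [terminal]
8. n6.off = 26  [e.lab + 5]
9. n7.lab = 27  [terminal]
10. n8.val = "mq"  [terminal]
11. n9.sig = 3  [terminal]
12. n6.env = false  [e.lab > 27]
13. n6.live = 18  [e.lab * -1 + 45]
14. n2.idx = 30  [e.lab * 2 - 12]
15. n10.lab = 14  [terminal]
16. n1.env = true  [e.lab == 14]
17. n1.live = -4  [S.off - 15]
18. n11.lab = "nk"  [terminal]
19. n0.env = false  [not S₁.env]
20. n0.live = -3  [S₀.off + S₁.live - 6]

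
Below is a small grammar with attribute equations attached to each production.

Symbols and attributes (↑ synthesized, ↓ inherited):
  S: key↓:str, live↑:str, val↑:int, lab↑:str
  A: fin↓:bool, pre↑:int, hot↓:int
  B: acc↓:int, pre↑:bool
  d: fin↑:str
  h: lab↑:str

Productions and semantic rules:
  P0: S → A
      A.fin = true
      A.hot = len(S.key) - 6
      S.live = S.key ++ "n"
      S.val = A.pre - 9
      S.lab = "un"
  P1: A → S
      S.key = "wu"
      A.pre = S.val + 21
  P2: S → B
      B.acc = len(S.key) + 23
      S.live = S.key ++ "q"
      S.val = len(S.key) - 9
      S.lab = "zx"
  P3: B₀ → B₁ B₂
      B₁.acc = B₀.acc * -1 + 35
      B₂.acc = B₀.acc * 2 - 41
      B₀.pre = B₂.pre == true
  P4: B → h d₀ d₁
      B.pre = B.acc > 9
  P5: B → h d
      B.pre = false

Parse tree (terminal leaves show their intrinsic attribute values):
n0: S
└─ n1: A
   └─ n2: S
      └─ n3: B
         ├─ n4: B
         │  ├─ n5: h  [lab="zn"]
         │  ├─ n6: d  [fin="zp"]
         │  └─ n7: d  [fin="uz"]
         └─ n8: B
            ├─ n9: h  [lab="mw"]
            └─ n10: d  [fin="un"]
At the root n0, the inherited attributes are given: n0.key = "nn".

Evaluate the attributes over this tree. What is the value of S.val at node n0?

1. n0.key = "nn"  [given at root]
2. n1.fin = true  [true]
3. n1.hot = -4  [len(S.key) - 6]
4. n2.key = "wu"  ["wu"]
5. n3.acc = 25  [len(S.key) + 23]
6. n4.acc = 10  [B₀.acc * -1 + 35]
7. n5.lab = "zn"  [terminal]
8. n6.fin = "zp"  [terminal]
9. n7.fin = "uz"  [terminal]
10. n4.pre = true  [B.acc > 9]
11. n8.acc = 9  [B₀.acc * 2 - 41]
12. n9.lab = "mw"  [terminal]
13. n10.fin = "un"  [terminal]
14. n8.pre = false  [false]
15. n3.pre = false  [B₂.pre == true]
16. n2.live = "wuq"  [S.key ++ "q"]
17. n2.val = -7  [len(S.key) - 9]
18. n2.lab = "zx"  ["zx"]
19. n1.pre = 14  [S.val + 21]
20. n0.live = "nnn"  [S.key ++ "n"]
21. n0.val = 5  [A.pre - 9]
22. n0.lab = "un"  ["un"]

5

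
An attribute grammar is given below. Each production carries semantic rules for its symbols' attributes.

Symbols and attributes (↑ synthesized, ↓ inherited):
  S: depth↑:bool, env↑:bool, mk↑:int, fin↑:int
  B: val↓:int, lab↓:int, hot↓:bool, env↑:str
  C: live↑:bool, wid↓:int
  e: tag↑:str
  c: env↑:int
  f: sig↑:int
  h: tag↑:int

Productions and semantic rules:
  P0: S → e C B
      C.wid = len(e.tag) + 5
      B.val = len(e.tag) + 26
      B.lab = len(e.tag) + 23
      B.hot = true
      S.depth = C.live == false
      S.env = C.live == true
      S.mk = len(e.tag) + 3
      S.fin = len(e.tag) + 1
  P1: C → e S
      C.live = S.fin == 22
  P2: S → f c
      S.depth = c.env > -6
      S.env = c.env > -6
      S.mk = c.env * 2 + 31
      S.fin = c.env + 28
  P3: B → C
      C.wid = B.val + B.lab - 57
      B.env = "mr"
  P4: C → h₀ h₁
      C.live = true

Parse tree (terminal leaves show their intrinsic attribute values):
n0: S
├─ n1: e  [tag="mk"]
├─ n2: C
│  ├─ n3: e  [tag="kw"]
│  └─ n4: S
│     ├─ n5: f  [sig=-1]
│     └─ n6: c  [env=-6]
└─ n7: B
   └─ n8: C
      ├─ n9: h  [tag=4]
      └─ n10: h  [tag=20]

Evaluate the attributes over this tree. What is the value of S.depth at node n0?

1. n1.tag = "mk"  [terminal]
2. n2.wid = 7  [len(e.tag) + 5]
3. n3.tag = "kw"  [terminal]
4. n5.sig = -1  [terminal]
5. n6.env = -6  [terminal]
6. n4.depth = false  [c.env > -6]
7. n4.env = false  [c.env > -6]
8. n4.mk = 19  [c.env * 2 + 31]
9. n4.fin = 22  [c.env + 28]
10. n2.live = true  [S.fin == 22]
11. n7.val = 28  [len(e.tag) + 26]
12. n7.lab = 25  [len(e.tag) + 23]
13. n7.hot = true  [true]
14. n8.wid = -4  [B.val + B.lab - 57]
15. n9.tag = 4  [terminal]
16. n10.tag = 20  [terminal]
17. n8.live = true  [true]
18. n7.env = "mr"  ["mr"]
19. n0.depth = false  [C.live == false]
20. n0.env = true  [C.live == true]
21. n0.mk = 5  [len(e.tag) + 3]
22. n0.fin = 3  [len(e.tag) + 1]

false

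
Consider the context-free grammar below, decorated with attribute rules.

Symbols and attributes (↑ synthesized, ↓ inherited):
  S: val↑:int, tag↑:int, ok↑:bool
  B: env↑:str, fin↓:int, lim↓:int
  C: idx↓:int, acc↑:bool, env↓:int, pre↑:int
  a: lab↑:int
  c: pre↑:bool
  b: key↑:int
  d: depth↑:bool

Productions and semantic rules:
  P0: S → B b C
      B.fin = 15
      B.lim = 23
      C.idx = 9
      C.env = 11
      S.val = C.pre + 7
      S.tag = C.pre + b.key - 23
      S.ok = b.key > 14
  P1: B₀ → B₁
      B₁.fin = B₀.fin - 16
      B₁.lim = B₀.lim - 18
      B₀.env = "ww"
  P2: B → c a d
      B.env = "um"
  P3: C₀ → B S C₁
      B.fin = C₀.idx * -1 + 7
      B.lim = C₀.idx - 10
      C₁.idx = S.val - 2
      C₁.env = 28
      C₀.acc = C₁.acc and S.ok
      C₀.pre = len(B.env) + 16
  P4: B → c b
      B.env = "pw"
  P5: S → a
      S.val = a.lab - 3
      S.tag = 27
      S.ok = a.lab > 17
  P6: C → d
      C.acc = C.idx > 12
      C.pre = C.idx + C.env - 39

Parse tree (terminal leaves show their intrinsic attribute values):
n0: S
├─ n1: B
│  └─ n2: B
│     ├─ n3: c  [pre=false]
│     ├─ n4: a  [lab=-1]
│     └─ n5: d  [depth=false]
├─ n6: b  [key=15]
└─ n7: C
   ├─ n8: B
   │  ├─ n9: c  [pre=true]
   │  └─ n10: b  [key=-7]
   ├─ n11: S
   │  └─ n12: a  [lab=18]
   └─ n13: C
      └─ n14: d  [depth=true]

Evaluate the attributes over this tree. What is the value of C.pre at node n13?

1. n1.fin = 15  [15]
2. n1.lim = 23  [23]
3. n2.fin = -1  [B₀.fin - 16]
4. n2.lim = 5  [B₀.lim - 18]
5. n3.pre = false  [terminal]
6. n4.lab = -1  [terminal]
7. n5.depth = false  [terminal]
8. n2.env = "um"  ["um"]
9. n1.env = "ww"  ["ww"]
10. n6.key = 15  [terminal]
11. n7.idx = 9  [9]
12. n7.env = 11  [11]
13. n8.fin = -2  [C₀.idx * -1 + 7]
14. n8.lim = -1  [C₀.idx - 10]
15. n9.pre = true  [terminal]
16. n10.key = -7  [terminal]
17. n8.env = "pw"  ["pw"]
18. n12.lab = 18  [terminal]
19. n11.val = 15  [a.lab - 3]
20. n11.tag = 27  [27]
21. n11.ok = true  [a.lab > 17]
22. n13.idx = 13  [S.val - 2]
23. n13.env = 28  [28]
24. n14.depth = true  [terminal]
25. n13.acc = true  [C.idx > 12]
26. n13.pre = 2  [C.idx + C.env - 39]
27. n7.acc = true  [C₁.acc and S.ok]
28. n7.pre = 18  [len(B.env) + 16]
29. n0.val = 25  [C.pre + 7]
30. n0.tag = 10  [C.pre + b.key - 23]
31. n0.ok = true  [b.key > 14]

2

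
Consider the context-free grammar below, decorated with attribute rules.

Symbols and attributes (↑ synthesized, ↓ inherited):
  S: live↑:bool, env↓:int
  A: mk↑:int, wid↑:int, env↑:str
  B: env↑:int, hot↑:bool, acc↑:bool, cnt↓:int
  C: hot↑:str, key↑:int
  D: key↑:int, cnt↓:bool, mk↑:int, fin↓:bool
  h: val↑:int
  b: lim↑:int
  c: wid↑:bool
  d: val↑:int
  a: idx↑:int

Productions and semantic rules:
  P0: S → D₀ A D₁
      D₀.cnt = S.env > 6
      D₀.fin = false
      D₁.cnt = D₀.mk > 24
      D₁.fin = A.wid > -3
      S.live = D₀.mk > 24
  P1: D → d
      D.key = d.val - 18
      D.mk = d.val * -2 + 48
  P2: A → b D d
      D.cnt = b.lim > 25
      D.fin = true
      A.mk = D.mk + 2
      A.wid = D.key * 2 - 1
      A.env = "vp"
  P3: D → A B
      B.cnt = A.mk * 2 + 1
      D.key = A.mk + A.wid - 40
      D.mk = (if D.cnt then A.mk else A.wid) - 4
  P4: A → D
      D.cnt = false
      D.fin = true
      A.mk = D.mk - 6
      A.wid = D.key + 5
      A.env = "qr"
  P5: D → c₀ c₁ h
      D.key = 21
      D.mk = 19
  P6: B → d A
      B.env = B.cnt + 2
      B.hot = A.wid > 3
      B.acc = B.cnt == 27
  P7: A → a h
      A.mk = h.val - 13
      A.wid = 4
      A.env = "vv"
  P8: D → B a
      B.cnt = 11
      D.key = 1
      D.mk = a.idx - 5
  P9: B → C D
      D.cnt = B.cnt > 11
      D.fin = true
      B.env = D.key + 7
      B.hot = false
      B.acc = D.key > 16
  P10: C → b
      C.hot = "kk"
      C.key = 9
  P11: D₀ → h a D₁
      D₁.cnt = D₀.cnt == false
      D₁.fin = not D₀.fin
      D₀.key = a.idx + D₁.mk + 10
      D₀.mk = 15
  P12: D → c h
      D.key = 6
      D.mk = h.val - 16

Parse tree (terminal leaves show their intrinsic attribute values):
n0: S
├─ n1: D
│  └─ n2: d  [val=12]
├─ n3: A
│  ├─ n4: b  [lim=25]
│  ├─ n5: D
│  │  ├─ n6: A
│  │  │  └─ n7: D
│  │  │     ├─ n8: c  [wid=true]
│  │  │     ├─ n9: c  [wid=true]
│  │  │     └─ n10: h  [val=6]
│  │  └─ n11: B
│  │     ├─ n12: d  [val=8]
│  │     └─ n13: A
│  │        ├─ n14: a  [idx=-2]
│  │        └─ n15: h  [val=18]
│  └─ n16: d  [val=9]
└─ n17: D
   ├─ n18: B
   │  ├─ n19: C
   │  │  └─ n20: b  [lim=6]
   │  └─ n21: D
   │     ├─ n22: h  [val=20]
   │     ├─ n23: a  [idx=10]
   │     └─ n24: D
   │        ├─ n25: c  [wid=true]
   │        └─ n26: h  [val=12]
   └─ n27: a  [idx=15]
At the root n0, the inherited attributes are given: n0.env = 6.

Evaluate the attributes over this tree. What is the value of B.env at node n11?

29

1. n0.env = 6  [given at root]
2. n1.cnt = false  [S.env > 6]
3. n1.fin = false  [false]
4. n2.val = 12  [terminal]
5. n1.key = -6  [d.val - 18]
6. n1.mk = 24  [d.val * -2 + 48]
7. n4.lim = 25  [terminal]
8. n5.cnt = false  [b.lim > 25]
9. n5.fin = true  [true]
10. n7.cnt = false  [false]
11. n7.fin = true  [true]
12. n8.wid = true  [terminal]
13. n9.wid = true  [terminal]
14. n10.val = 6  [terminal]
15. n7.key = 21  [21]
16. n7.mk = 19  [19]
17. n6.mk = 13  [D.mk - 6]
18. n6.wid = 26  [D.key + 5]
19. n6.env = "qr"  ["qr"]
20. n11.cnt = 27  [A.mk * 2 + 1]
21. n12.val = 8  [terminal]
22. n14.idx = -2  [terminal]
23. n15.val = 18  [terminal]
24. n13.mk = 5  [h.val - 13]
25. n13.wid = 4  [4]
26. n13.env = "vv"  ["vv"]
27. n11.env = 29  [B.cnt + 2]
28. n11.hot = true  [A.wid > 3]
29. n11.acc = true  [B.cnt == 27]
30. n5.key = -1  [A.mk + A.wid - 40]
31. n5.mk = 22  [(if D.cnt then A.mk else A.wid) - 4]
32. n16.val = 9  [terminal]
33. n3.mk = 24  [D.mk + 2]
34. n3.wid = -3  [D.key * 2 - 1]
35. n3.env = "vp"  ["vp"]
36. n17.cnt = false  [D₀.mk > 24]
37. n17.fin = false  [A.wid > -3]
38. n18.cnt = 11  [11]
39. n20.lim = 6  [terminal]
40. n19.hot = "kk"  ["kk"]
41. n19.key = 9  [9]
42. n21.cnt = false  [B.cnt > 11]
43. n21.fin = true  [true]
44. n22.val = 20  [terminal]
45. n23.idx = 10  [terminal]
46. n24.cnt = true  [D₀.cnt == false]
47. n24.fin = false  [not D₀.fin]
48. n25.wid = true  [terminal]
49. n26.val = 12  [terminal]
50. n24.key = 6  [6]
51. n24.mk = -4  [h.val - 16]
52. n21.key = 16  [a.idx + D₁.mk + 10]
53. n21.mk = 15  [15]
54. n18.env = 23  [D.key + 7]
55. n18.hot = false  [false]
56. n18.acc = false  [D.key > 16]
57. n27.idx = 15  [terminal]
58. n17.key = 1  [1]
59. n17.mk = 10  [a.idx - 5]
60. n0.live = false  [D₀.mk > 24]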